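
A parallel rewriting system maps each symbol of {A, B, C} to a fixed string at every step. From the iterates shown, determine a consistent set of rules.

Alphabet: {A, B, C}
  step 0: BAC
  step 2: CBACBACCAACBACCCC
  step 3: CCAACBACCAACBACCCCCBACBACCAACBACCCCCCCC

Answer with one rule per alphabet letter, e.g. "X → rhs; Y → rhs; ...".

A->CBA, B->AA, C->CC

  step 2 ⇒ step 3: CBACBACCAACBACCCC ⇒ CC·AA·CBA·CC·AA·CBA·CC·CC·CBA·CBA·CC·AA·CBA·CC·CC·CC·CC
    A ↦ CBA
    B ↦ AA
    C ↦ CC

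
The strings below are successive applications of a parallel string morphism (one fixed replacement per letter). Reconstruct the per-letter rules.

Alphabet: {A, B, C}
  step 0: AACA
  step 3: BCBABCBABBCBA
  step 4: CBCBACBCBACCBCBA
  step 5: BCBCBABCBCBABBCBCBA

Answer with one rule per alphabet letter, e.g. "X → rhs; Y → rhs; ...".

A->BA, B->C, C->B

  step 4 ⇒ step 5: CBCBACBCBACCBCBA ⇒ B·C·B·C·BA·B·C·B·C·BA·B·B·C·B·C·BA
    A ↦ BA
    B ↦ C
    C ↦ B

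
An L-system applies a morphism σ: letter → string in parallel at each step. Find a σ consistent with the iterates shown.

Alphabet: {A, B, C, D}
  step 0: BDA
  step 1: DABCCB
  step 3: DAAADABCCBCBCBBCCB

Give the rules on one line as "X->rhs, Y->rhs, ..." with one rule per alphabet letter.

A->CB, B->DA, C->A, D->BC

  step 0 ⇒ step 1: BDA ⇒ DA·BC·CB
    A ↦ CB
    B ↦ DA
    D ↦ BC
    C ↦ A  (constrained at step 1)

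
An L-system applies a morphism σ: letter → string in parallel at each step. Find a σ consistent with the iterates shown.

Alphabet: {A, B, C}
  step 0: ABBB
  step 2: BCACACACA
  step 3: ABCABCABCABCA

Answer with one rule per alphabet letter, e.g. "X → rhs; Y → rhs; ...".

A->CA, B->A, C->B

  step 2 ⇒ step 3: BCACACACA ⇒ A·B·CA·B·CA·B·CA·B·CA
    A ↦ CA
    B ↦ A
    C ↦ B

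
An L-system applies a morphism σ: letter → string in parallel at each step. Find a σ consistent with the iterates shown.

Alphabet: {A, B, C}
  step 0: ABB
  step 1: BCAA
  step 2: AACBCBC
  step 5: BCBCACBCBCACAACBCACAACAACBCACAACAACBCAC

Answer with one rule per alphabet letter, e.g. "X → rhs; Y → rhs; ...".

A->BC, B->A, C->AC

  step 1 ⇒ step 2: BCAA ⇒ A·AC·BC·BC
    A ↦ BC
    B ↦ A
    C ↦ AC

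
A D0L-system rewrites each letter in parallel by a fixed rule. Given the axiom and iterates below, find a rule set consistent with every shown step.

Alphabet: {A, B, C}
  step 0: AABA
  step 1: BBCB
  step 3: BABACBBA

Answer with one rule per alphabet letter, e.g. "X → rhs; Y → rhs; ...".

A->B, B->C, C->BA

  step 0 ⇒ step 1: AABA ⇒ B·B·C·B
    A ↦ B
    B ↦ C
    C ↦ BA  (constrained at step 1)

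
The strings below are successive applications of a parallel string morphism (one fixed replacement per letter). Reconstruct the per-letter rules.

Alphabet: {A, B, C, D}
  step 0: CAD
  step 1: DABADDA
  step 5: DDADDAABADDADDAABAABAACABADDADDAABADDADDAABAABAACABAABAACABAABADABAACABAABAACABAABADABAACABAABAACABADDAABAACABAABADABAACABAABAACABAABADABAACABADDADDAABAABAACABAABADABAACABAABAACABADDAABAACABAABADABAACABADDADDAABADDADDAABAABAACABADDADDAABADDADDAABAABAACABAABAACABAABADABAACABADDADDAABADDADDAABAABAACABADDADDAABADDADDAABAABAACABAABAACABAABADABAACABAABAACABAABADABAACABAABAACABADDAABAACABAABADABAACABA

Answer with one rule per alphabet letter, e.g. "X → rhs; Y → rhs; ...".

  step 0 ⇒ step 1: CAD ⇒ D·ABA·DDA
    A ↦ ABA
    C ↦ D
    D ↦ DDA
    B ↦ AC  (constrained at step 1)

A->ABA, B->AC, C->D, D->DDA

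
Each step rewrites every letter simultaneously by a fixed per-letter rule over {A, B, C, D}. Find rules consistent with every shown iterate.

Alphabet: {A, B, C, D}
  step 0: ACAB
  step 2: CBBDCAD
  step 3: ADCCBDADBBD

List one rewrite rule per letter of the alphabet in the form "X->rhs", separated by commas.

  step 2 ⇒ step 3: CBBDCAD ⇒ AD·C·C·BD·AD·B·BD
    A ↦ B
    B ↦ C
    C ↦ AD
    D ↦ BD

A->B, B->C, C->AD, D->BD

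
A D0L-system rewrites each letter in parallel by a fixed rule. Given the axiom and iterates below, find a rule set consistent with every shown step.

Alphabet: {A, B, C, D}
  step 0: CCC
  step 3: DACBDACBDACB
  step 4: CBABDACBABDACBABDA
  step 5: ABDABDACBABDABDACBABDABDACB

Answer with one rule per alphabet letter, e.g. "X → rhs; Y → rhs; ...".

  step 4 ⇒ step 5: CBABDACBABDACBABDA ⇒ AB·DA·B·DA·C·B·AB·DA·B·DA·C·B·AB·DA·B·DA·C·B
    A ↦ B
    B ↦ DA
    C ↦ AB
    D ↦ C

A->B, B->DA, C->AB, D->C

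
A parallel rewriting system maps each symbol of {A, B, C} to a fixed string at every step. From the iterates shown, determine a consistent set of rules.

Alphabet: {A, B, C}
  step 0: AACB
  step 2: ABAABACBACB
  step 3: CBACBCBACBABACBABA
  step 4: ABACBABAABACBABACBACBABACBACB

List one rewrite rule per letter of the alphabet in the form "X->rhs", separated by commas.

A->CB, B->A, C->AB

  step 3 ⇒ step 4: CBACBCBACBABACBABA ⇒ AB·A·CB·AB·A·AB·A·CB·AB·A·CB·A·CB·AB·A·CB·A·CB
    A ↦ CB
    B ↦ A
    C ↦ AB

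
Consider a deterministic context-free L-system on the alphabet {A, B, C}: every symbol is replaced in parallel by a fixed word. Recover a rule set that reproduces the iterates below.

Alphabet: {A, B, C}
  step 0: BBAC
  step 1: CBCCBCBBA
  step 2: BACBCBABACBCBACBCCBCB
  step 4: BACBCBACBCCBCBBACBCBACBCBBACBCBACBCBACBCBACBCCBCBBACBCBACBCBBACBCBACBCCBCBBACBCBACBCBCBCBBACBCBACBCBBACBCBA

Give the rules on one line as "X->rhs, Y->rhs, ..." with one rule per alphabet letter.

  step 1 ⇒ step 2: CBCCBCBBA ⇒ BA·CBC·BA·BA·CBC·BA·CBC·CBC·B
    A ↦ B
    B ↦ CBC
    C ↦ BA

A->B, B->CBC, C->BA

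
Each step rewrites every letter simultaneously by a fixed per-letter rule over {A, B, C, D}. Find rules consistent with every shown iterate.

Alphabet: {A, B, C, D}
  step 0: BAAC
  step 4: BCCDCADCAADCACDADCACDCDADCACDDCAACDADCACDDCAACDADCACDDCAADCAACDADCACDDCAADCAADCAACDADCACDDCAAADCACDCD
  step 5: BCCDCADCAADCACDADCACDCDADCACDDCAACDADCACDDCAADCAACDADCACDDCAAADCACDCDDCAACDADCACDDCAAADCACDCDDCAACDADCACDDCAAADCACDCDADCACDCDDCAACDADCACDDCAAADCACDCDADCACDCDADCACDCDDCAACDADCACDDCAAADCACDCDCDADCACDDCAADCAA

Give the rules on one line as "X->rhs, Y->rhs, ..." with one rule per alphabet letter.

A->CD, B->BCC, C->DCA, D->A

  step 4 ⇒ step 5: BCCDCADCAADCACDADCACDCDADCACDDCAACDADCACDDCAACDADCACDDCAADCAACDADCACDDCAADCAADCAACDADCACDDCAAADCACDCD ⇒ BCC·DCA·DCA·A·DCA·CD·A·DCA·CD·CD·A·DCA·CD·DCA·A·CD·A·DCA·CD·DCA·A·DCA·A·CD·A·DCA·CD·DCA·A·A·DCA·CD·CD·DCA·A·CD·A·DCA·CD·DCA·A·A·DCA·CD·CD·DCA·A·CD·A·DCA·CD·DCA·A·A·DCA·CD·CD·A·DCA·CD·CD·DCA·A·CD·A·DCA·CD·DCA·A·A·DCA·CD·CD·A·DCA·CD·CD·A·DCA·CD·CD·DCA·A·CD·A·DCA·CD·DCA·A·A·DCA·CD·CD·CD·A·DCA·CD·DCA·A·DCA·A
    A ↦ CD
    B ↦ BCC
    C ↦ DCA
    D ↦ A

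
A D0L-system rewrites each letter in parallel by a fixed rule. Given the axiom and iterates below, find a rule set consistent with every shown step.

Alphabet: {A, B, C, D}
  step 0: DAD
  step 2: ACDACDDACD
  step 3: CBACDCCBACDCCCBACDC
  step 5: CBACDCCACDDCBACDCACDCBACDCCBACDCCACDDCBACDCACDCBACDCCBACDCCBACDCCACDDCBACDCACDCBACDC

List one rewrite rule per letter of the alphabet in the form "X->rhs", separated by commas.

A->CB, B->D, C->ACD, D->C

  step 2 ⇒ step 3: ACDACDDACD ⇒ CB·ACD·C·CB·ACD·C·C·CB·ACD·C
    A ↦ CB
    C ↦ ACD
    D ↦ C
    B ↦ D  (constrained at step 3)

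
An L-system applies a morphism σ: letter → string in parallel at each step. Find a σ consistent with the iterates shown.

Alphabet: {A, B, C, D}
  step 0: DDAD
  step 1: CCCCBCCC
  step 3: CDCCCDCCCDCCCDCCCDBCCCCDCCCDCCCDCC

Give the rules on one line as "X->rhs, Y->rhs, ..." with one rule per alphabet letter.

A->BC, B->CAD, C->CD, D->CC

  step 0 ⇒ step 1: DDAD ⇒ CC·CC·BC·CC
    A ↦ BC
    D ↦ CC
    B ↦ CAD  (constrained at step 1)
    C ↦ CD  (constrained at step 1)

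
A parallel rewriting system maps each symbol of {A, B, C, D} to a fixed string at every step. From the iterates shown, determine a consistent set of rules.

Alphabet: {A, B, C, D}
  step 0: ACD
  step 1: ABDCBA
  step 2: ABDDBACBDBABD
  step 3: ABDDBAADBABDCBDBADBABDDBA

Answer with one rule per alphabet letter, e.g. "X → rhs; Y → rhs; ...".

  step 2 ⇒ step 3: ABDDBACBDBABD ⇒ ABD·DB·A·A·DB·ABD·CB·DB·A·DB·ABD·DB·A
    A ↦ ABD
    B ↦ DB
    C ↦ CB
    D ↦ A

A->ABD, B->DB, C->CB, D->A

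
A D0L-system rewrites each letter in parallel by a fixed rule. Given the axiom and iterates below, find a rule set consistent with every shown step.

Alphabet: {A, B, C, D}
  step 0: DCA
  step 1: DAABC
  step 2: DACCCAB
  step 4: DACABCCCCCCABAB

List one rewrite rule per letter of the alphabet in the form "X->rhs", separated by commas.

A->C, B->C, C->AB, D->DA

  step 1 ⇒ step 2: DAABC ⇒ DA·C·C·C·AB
    A ↦ C
    B ↦ C
    C ↦ AB
    D ↦ DA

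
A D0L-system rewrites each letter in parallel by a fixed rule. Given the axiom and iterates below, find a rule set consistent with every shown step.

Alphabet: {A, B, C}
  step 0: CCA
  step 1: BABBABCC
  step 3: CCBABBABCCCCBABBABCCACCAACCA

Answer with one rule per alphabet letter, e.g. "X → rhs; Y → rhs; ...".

A->CC, B->A, C->BAB

  step 0 ⇒ step 1: CCA ⇒ BAB·BAB·CC
    A ↦ CC
    C ↦ BAB
    B ↦ A  (constrained at step 1)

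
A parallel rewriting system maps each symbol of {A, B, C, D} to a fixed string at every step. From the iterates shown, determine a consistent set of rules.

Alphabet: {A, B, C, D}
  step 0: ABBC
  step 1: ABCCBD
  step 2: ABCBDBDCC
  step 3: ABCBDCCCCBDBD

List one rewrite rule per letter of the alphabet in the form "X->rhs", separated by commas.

A->AB, B->C, C->BD, D->C

  step 2 ⇒ step 3: ABCBDBDCC ⇒ AB·C·BD·C·C·C·C·BD·BD
    A ↦ AB
    B ↦ C
    C ↦ BD
    D ↦ C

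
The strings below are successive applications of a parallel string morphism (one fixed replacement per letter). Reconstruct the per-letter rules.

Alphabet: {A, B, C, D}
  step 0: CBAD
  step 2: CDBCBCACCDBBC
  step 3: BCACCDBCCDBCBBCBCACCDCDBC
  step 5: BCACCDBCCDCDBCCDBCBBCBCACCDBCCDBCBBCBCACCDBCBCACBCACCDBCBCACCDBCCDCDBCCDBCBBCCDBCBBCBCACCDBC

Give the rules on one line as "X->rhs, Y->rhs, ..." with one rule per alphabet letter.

  step 2 ⇒ step 3: CDBCBCACCDBBC ⇒ BC·AC·CD·BC·CD·BC·B·BC·BC·AC·CD·CD·BC
    A ↦ B
    B ↦ CD
    C ↦ BC
    D ↦ AC

A->B, B->CD, C->BC, D->AC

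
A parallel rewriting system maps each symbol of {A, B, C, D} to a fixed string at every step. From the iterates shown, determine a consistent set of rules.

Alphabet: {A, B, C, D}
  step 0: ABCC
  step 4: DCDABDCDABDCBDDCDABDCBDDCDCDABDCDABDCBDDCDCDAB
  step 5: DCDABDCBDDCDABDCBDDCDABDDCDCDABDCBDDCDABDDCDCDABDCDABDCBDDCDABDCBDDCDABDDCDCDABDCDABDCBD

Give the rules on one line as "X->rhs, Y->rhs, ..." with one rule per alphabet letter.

A->B, B->D, C->DAB, D->DC

  step 4 ⇒ step 5: DCDABDCDABDCBDDCDABDCBDDCDCDABDCDABDCBDDCDCDAB ⇒ DC·DAB·DC·B·D·DC·DAB·DC·B·D·DC·DAB·D·DC·DC·DAB·DC·B·D·DC·DAB·D·DC·DC·DAB·DC·DAB·DC·B·D·DC·DAB·DC·B·D·DC·DAB·D·DC·DC·DAB·DC·DAB·DC·B·D
    A ↦ B
    B ↦ D
    C ↦ DAB
    D ↦ DC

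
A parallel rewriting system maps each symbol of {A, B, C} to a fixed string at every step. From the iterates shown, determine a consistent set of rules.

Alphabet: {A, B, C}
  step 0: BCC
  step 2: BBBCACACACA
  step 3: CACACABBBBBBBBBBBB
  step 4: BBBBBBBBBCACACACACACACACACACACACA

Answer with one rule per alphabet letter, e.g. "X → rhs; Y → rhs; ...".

  step 3 ⇒ step 4: CACACABBBBBBBBBBBB ⇒ BB·B·BB·B·BB·B·CA·CA·CA·CA·CA·CA·CA·CA·CA·CA·CA·CA
    A ↦ B
    B ↦ CA
    C ↦ BB

A->B, B->CA, C->BB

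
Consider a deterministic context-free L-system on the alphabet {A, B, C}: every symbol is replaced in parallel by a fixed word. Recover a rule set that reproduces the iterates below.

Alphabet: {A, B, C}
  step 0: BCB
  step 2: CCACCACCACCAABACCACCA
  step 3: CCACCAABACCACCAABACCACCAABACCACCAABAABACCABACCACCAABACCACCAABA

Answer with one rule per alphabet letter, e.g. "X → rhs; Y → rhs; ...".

A->ABA, B->CC, C->CCA

  step 2 ⇒ step 3: CCACCACCACCAABACCACCA ⇒ CCA·CCA·ABA·CCA·CCA·ABA·CCA·CCA·ABA·CCA·CCA·ABA·ABA·CC·ABA·CCA·CCA·ABA·CCA·CCA·ABA
    A ↦ ABA
    B ↦ CC
    C ↦ CCA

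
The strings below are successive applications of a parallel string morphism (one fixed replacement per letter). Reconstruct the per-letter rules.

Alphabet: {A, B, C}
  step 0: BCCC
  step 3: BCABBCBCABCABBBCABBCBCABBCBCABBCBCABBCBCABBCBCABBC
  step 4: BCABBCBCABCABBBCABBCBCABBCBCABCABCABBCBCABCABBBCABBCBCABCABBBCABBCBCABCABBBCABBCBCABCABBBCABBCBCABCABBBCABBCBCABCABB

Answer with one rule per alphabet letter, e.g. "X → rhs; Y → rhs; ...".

  step 3 ⇒ step 4: BCABBCBCABCABBBCABBCBCABBCBCABBCBCABBCBCABBCBCABBC ⇒ BCA·BB·C·BCA·BCA·BB·BCA·BB·C·BCA·BB·C·BCA·BCA·BCA·BB·C·BCA·BCA·BB·BCA·BB·C·BCA·BCA·BB·BCA·BB·C·BCA·BCA·BB·BCA·BB·C·BCA·BCA·BB·BCA·BB·C·BCA·BCA·BB·BCA·BB·C·BCA·BCA·BB
    A ↦ C
    B ↦ BCA
    C ↦ BB

A->C, B->BCA, C->BB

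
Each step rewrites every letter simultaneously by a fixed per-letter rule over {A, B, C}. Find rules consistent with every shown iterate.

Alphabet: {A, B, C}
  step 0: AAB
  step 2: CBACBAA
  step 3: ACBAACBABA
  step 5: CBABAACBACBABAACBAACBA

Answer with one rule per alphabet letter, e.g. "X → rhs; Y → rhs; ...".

  step 2 ⇒ step 3: CBACBAA ⇒ A·C·BA·A·C·BA·BA
    A ↦ BA
    B ↦ C
    C ↦ A

A->BA, B->C, C->A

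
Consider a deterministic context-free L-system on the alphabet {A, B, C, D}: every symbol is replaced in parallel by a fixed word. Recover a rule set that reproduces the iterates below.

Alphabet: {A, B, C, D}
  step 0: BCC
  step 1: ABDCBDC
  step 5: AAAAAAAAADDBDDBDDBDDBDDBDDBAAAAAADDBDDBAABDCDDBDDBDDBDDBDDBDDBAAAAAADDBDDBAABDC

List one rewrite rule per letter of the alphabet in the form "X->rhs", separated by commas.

  step 0 ⇒ step 1: BCC ⇒ A·BDC·BDC
    B ↦ A
    C ↦ BDC
    A ↦ DDB  (constrained at step 1)
    D ↦ A  (constrained at step 1)

A->DDB, B->A, C->BDC, D->A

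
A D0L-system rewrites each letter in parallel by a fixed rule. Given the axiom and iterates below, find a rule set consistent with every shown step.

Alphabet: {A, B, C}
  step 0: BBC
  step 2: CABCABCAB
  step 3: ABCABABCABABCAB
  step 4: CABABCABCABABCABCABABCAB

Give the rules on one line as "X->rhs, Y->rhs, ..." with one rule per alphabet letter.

  step 3 ⇒ step 4: ABCABABCABABCAB ⇒ C·AB·AB·C·AB·C·AB·AB·C·AB·C·AB·AB·C·AB
    A ↦ C
    B ↦ AB
    C ↦ AB

A->C, B->AB, C->AB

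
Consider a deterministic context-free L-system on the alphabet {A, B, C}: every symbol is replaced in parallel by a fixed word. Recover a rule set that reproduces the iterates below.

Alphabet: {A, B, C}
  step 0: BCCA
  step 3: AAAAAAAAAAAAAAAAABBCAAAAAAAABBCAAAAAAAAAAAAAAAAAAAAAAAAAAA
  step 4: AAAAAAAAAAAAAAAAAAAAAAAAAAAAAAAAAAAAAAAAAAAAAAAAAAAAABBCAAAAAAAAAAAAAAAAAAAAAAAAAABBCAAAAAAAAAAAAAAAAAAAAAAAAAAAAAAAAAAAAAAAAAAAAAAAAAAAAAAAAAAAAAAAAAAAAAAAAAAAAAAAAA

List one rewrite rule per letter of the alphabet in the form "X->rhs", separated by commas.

  step 3 ⇒ step 4: AAAAAAAAAAAAAAAAABBCAAAAAAAABBCAAAAAAAAAAAAAAAAAAAAAAAAAAA ⇒ AAA·AAA·AAA·AAA·AAA·AAA·AAA·AAA·AAA·AAA·AAA·AAA·AAA·AAA·AAA·AAA·AAA·A·A·BBC·AAA·AAA·AAA·AAA·AAA·AAA·AAA·AAA·A·A·BBC·AAA·AAA·AAA·AAA·AAA·AAA·AAA·AAA·AAA·AAA·AAA·AAA·AAA·AAA·AAA·AAA·AAA·AAA·AAA·AAA·AAA·AAA·AAA·AAA·AAA·AAA·AAA
    A ↦ AAA
    B ↦ A
    C ↦ BBC

A->AAA, B->A, C->BBC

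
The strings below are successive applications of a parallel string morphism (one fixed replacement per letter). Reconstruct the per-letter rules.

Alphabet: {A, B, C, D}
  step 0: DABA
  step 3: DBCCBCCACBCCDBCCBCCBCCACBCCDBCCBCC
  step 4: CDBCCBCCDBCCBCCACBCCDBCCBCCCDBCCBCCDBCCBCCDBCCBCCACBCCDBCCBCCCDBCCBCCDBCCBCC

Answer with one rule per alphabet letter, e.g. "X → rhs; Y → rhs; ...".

A->AC, B->D, C->BCC, D->C

  step 3 ⇒ step 4: DBCCBCCACBCCDBCCBCCBCCACBCCDBCCBCC ⇒ C·D·BCC·BCC·D·BCC·BCC·AC·BCC·D·BCC·BCC·C·D·BCC·BCC·D·BCC·BCC·D·BCC·BCC·AC·BCC·D·BCC·BCC·C·D·BCC·BCC·D·BCC·BCC
    A ↦ AC
    B ↦ D
    C ↦ BCC
    D ↦ C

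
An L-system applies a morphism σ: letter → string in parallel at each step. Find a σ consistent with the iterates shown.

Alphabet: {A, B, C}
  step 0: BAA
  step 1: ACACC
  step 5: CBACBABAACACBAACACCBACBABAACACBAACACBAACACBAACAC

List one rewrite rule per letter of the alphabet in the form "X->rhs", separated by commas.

A->C, B->ACA, C->BA

  step 0 ⇒ step 1: BAA ⇒ ACA·C·C
    A ↦ C
    B ↦ ACA
    C ↦ BA  (constrained at step 1)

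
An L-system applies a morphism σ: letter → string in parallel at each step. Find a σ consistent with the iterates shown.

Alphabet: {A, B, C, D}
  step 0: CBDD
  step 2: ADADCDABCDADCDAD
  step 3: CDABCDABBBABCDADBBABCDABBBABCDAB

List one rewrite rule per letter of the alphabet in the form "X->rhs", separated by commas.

A->CD, B->AD, C->BB, D->AB

  step 2 ⇒ step 3: ADADCDABCDADCDAD ⇒ CD·AB·CD·AB·BB·AB·CD·AD·BB·AB·CD·AB·BB·AB·CD·AB
    A ↦ CD
    B ↦ AD
    C ↦ BB
    D ↦ AB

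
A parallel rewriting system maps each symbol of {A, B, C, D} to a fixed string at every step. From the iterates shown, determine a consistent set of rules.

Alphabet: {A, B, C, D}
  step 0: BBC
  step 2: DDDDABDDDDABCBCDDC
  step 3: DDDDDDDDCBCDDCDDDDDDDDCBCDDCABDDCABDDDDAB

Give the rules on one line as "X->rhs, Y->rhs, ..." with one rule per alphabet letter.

A->CBC, B->DDC, C->AB, D->DD

  step 2 ⇒ step 3: DDDDABDDDDABCBCDDC ⇒ DD·DD·DD·DD·CBC·DDC·DD·DD·DD·DD·CBC·DDC·AB·DDC·AB·DD·DD·AB
    A ↦ CBC
    B ↦ DDC
    C ↦ AB
    D ↦ DD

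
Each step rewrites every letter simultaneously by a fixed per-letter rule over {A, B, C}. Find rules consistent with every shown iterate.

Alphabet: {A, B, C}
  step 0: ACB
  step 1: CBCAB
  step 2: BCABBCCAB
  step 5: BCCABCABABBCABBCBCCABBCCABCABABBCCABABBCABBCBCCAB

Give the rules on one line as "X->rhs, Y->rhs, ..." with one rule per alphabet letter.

A->C, B->AB, C->BC

  step 1 ⇒ step 2: CBCAB ⇒ BC·AB·BC·C·AB
    A ↦ C
    B ↦ AB
    C ↦ BC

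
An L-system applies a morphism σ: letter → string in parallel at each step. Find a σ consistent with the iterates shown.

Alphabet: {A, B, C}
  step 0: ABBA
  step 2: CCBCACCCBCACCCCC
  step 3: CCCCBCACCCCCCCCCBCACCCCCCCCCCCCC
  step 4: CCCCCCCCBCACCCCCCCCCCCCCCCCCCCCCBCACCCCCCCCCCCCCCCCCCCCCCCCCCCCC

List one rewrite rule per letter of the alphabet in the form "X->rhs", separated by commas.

A->C, B->BCA, C->CC

  step 3 ⇒ step 4: CCCCBCACCCCCCCCCBCACCCCCCCCCCCCC ⇒ CC·CC·CC·CC·BCA·CC·C·CC·CC·CC·CC·CC·CC·CC·CC·CC·BCA·CC·C·CC·CC·CC·CC·CC·CC·CC·CC·CC·CC·CC·CC·CC
    A ↦ C
    B ↦ BCA
    C ↦ CC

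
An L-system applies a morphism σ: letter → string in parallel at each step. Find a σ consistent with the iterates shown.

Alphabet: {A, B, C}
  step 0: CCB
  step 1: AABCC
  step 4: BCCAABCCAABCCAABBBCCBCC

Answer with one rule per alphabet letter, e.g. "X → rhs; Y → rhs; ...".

  step 0 ⇒ step 1: CCB ⇒ A·A·BCC
    B ↦ BCC
    C ↦ A
    A ↦ B  (constrained at step 1)

A->B, B->BCC, C->A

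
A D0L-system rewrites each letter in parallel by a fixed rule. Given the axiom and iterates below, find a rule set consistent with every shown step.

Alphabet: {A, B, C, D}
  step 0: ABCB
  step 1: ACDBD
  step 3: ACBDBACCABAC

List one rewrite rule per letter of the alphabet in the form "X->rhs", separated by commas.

A->AC, B->D, C->B, D->CA

  step 0 ⇒ step 1: ABCB ⇒ AC·D·B·D
    A ↦ AC
    B ↦ D
    C ↦ B
    D ↦ CA  (constrained at step 1)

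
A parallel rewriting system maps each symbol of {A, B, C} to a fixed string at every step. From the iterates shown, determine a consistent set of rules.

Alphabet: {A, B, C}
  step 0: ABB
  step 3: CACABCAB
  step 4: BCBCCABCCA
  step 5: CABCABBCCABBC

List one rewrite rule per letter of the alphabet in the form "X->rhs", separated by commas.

  step 4 ⇒ step 5: BCBCCABCCA ⇒ CA·B·CA·B·B·C·CA·B·B·C
    A ↦ C
    B ↦ CA
    C ↦ B

A->C, B->CA, C->B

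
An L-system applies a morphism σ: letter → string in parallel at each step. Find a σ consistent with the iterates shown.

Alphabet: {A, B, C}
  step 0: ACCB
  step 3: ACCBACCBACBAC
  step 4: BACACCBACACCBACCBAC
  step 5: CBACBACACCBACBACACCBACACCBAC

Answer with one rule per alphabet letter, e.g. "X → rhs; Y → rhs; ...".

A->B, B->C, C->AC

  step 4 ⇒ step 5: BACACCBACACCBACCBAC ⇒ C·B·AC·B·AC·AC·C·B·AC·B·AC·AC·C·B·AC·AC·C·B·AC
    A ↦ B
    B ↦ C
    C ↦ AC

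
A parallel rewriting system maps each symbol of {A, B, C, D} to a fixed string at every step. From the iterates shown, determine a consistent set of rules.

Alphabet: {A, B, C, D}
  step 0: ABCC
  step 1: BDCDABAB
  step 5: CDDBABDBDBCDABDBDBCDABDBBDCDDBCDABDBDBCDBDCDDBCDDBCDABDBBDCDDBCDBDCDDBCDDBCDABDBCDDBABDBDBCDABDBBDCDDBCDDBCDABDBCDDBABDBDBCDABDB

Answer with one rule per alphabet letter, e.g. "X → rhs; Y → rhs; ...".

A->BD, B->CD, C->AB, D->DB

  step 0 ⇒ step 1: ABCC ⇒ BD·CD·AB·AB
    A ↦ BD
    B ↦ CD
    C ↦ AB
    D ↦ DB  (constrained at step 1)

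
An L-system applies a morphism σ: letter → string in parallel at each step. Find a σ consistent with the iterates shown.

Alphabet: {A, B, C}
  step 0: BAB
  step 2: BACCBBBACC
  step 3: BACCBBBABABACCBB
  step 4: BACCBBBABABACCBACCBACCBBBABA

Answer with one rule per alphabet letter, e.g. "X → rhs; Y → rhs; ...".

  step 3 ⇒ step 4: BACCBBBABABACCBB ⇒ BA·CC·B·B·BA·BA·BA·CC·BA·CC·BA·CC·B·B·BA·BA
    A ↦ CC
    B ↦ BA
    C ↦ B

A->CC, B->BA, C->B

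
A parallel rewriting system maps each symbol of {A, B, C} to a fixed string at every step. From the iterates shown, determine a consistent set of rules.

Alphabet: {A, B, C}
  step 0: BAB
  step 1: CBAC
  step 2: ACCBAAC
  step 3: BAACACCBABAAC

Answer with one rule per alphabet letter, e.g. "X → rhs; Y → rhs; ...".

A->BA, B->C, C->AC

  step 2 ⇒ step 3: ACCBAAC ⇒ BA·AC·AC·C·BA·BA·AC
    A ↦ BA
    B ↦ C
    C ↦ AC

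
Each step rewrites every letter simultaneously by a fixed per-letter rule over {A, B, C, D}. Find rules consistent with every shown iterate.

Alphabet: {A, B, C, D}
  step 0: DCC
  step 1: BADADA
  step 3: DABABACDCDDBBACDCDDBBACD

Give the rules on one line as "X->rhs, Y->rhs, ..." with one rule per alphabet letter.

  step 0 ⇒ step 1: DCC ⇒ BA·DA·DA
    C ↦ DA
    D ↦ BA
    A ↦ DB  (constrained at step 1)
    B ↦ CD  (constrained at step 1)

A->DB, B->CD, C->DA, D->BA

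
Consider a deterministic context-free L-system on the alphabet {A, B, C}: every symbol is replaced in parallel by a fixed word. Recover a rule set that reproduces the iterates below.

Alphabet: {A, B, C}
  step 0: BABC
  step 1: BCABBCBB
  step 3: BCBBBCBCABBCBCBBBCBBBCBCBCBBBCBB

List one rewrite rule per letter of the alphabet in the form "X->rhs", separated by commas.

A->AB, B->BC, C->BB

  step 0 ⇒ step 1: BABC ⇒ BC·AB·BC·BB
    A ↦ AB
    B ↦ BC
    C ↦ BB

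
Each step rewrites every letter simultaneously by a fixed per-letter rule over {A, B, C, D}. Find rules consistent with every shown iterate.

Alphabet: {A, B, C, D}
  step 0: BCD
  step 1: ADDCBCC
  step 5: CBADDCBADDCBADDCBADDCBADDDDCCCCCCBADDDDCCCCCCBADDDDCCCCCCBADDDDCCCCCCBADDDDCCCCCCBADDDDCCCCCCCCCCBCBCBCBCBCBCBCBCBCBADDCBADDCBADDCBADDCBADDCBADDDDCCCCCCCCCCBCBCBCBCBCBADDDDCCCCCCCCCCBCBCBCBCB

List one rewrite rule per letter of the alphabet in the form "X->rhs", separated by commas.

  step 0 ⇒ step 1: BCD ⇒ ADD·CB·CC
    B ↦ ADD
    C ↦ CB
    D ↦ CC
    A ↦ DDC  (constrained at step 1)

A->DDC, B->ADD, C->CB, D->CC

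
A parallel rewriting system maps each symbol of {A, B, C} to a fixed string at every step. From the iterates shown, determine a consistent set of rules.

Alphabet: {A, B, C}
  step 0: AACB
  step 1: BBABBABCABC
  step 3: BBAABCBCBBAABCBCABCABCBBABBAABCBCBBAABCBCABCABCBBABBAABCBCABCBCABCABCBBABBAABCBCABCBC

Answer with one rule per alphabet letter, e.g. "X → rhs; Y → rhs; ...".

A->BBA, B->ABC, C->BC

  step 0 ⇒ step 1: AACB ⇒ BBA·BBA·BC·ABC
    A ↦ BBA
    B ↦ ABC
    C ↦ BC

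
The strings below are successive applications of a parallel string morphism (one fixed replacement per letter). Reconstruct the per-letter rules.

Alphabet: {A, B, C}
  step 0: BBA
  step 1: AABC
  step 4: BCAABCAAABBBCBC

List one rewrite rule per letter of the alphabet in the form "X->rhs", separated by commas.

  step 0 ⇒ step 1: BBA ⇒ A·A·BC
    A ↦ BC
    B ↦ A
    C ↦ BB  (constrained at step 1)

A->BC, B->A, C->BB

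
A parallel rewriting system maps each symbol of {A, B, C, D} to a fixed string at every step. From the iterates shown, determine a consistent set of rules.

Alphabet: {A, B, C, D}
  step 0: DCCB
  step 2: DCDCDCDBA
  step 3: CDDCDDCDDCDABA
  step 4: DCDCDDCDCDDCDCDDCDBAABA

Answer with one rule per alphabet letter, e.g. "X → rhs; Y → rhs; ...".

A->BA, B->A, C->D, D->CD

  step 3 ⇒ step 4: CDDCDDCDDCDABA ⇒ D·CD·CD·D·CD·CD·D·CD·CD·D·CD·BA·A·BA
    A ↦ BA
    B ↦ A
    C ↦ D
    D ↦ CD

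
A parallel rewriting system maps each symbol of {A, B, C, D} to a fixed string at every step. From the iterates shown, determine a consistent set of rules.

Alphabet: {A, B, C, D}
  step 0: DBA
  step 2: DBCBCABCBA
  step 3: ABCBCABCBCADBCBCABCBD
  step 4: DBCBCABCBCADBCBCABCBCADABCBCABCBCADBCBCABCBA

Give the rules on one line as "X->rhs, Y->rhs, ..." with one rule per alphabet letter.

A->D, B->BCB, C->CA, D->A

  step 3 ⇒ step 4: ABCBCABCBCADBCBCABCBD ⇒ D·BCB·CA·BCB·CA·D·BCB·CA·BCB·CA·D·A·BCB·CA·BCB·CA·D·BCB·CA·BCB·A
    A ↦ D
    B ↦ BCB
    C ↦ CA
    D ↦ A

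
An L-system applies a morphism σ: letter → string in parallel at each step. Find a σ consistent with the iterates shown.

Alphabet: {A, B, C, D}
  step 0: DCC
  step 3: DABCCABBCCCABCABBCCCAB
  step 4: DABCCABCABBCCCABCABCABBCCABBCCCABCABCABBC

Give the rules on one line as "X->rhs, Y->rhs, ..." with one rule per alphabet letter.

  step 3 ⇒ step 4: DABCCABBCCCABCABBCCCAB ⇒ DA·B·C·CAB·CAB·B·C·C·CAB·CAB·CAB·B·C·CAB·B·C·C·CAB·CAB·CAB·B·C
    A ↦ B
    B ↦ C
    C ↦ CAB
    D ↦ DA

A->B, B->C, C->CAB, D->DA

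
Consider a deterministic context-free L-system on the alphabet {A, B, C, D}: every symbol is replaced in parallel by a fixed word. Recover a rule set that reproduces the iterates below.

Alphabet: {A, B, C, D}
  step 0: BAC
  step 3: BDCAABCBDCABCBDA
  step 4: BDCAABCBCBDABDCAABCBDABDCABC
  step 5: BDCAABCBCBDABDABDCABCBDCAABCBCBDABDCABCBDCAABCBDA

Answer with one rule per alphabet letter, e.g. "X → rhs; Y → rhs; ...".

  step 4 ⇒ step 5: BDCAABCBCBDABDCAABCBDABDCABC ⇒ BD·CA·A·BC·BC·BD·A·BD·A·BD·CA·BC·BD·CA·A·BC·BC·BD·A·BD·CA·BC·BD·CA·A·BC·BD·A
    A ↦ BC
    B ↦ BD
    C ↦ A
    D ↦ CA

A->BC, B->BD, C->A, D->CA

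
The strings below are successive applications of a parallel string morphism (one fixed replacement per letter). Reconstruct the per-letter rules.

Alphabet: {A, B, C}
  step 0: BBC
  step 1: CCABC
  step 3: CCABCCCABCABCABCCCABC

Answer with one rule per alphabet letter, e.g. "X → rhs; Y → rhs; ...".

  step 0 ⇒ step 1: BBC ⇒ C·C·ABC
    B ↦ C
    C ↦ ABC
    A ↦ C  (constrained at step 1)

A->C, B->C, C->ABC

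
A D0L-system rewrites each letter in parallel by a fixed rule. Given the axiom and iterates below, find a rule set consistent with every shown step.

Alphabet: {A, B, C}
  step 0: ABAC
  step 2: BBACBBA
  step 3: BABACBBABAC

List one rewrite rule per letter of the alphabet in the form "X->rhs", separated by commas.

  step 2 ⇒ step 3: BBACBBA ⇒ BA·BA·C·B·BA·BA·C
    A ↦ C
    B ↦ BA
    C ↦ B

A->C, B->BA, C->B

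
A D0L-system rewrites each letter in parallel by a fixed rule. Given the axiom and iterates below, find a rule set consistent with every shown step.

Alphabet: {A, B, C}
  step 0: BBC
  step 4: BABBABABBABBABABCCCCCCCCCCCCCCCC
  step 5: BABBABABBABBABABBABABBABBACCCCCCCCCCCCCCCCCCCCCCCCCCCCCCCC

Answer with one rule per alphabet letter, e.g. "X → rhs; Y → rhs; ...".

A->B, B->BA, C->CC

  step 4 ⇒ step 5: BABBABABBABBABABCCCCCCCCCCCCCCCC ⇒ BA·B·BA·BA·B·BA·B·BA·BA·B·BA·BA·B·BA·B·BA·CC·CC·CC·CC·CC·CC·CC·CC·CC·CC·CC·CC·CC·CC·CC·CC
    A ↦ B
    B ↦ BA
    C ↦ CC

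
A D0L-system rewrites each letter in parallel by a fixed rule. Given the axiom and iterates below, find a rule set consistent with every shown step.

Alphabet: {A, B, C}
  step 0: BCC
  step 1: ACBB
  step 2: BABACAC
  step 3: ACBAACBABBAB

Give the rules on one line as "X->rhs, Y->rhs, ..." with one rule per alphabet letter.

  step 2 ⇒ step 3: BABACAC ⇒ AC·BA·AC·BA·B·BA·B
    A ↦ BA
    B ↦ AC
    C ↦ B

A->BA, B->AC, C->B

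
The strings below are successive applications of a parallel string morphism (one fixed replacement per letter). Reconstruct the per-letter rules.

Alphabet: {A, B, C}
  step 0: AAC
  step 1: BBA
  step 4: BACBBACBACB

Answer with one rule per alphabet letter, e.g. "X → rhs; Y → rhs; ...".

  step 0 ⇒ step 1: AAC ⇒ B·B·A
    A ↦ B
    C ↦ A
    B ↦ CB  (constrained at step 1)

A->B, B->CB, C->A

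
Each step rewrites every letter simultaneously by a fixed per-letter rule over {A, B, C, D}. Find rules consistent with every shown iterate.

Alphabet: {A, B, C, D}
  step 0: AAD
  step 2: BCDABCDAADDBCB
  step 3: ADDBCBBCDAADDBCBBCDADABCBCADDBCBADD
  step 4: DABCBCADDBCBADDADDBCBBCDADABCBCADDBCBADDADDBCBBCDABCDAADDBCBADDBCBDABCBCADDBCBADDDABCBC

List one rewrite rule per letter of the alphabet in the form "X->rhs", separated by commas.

A->DA, B->ADD, C->BCB, D->BC

  step 3 ⇒ step 4: ADDBCBBCDAADDBCBBCDADABCBCADDBCBADD ⇒ DA·BC·BC·ADD·BCB·ADD·ADD·BCB·BC·DA·DA·BC·BC·ADD·BCB·ADD·ADD·BCB·BC·DA·BC·DA·ADD·BCB·ADD·BCB·DA·BC·BC·ADD·BCB·ADD·DA·BC·BC
    A ↦ DA
    B ↦ ADD
    C ↦ BCB
    D ↦ BC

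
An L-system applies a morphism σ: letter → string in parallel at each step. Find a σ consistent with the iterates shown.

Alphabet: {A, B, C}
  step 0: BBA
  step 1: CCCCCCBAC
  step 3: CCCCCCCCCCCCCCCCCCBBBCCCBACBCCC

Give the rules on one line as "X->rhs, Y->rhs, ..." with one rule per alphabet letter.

  step 0 ⇒ step 1: BBA ⇒ CCC·CCC·BAC
    A ↦ BAC
    B ↦ CCC
    C ↦ B  (constrained at step 1)

A->BAC, B->CCC, C->B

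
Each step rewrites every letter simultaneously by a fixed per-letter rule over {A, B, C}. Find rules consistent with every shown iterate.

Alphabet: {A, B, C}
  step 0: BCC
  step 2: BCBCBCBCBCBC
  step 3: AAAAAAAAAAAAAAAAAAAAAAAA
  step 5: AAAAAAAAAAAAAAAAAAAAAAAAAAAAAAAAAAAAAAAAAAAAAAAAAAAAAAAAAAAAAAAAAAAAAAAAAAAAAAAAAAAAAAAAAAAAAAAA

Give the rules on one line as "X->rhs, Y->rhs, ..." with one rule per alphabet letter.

A->BC, B->AA, C->AA

  step 2 ⇒ step 3: BCBCBCBCBCBC ⇒ AA·AA·AA·AA·AA·AA·AA·AA·AA·AA·AA·AA
    B ↦ AA
    C ↦ AA
    A ↦ BC  (constrained at step 3)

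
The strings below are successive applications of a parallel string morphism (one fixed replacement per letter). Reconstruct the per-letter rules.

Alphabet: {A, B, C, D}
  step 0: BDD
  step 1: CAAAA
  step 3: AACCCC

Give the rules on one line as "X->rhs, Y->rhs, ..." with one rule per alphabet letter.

A->B, B->C, C->D, D->AA

  step 0 ⇒ step 1: BDD ⇒ C·AA·AA
    B ↦ C
    D ↦ AA
    A ↦ B  (constrained at step 1)
    C ↦ D  (constrained at step 1)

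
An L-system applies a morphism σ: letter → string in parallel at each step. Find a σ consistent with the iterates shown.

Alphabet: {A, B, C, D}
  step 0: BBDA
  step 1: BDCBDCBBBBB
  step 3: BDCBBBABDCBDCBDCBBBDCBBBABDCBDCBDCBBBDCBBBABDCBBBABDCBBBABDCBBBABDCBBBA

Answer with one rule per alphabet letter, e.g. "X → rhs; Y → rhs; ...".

A->BB, B->BDC, C->A, D->BBB

  step 0 ⇒ step 1: BBDA ⇒ BDC·BDC·BBB·BB
    A ↦ BB
    B ↦ BDC
    D ↦ BBB
    C ↦ A  (constrained at step 1)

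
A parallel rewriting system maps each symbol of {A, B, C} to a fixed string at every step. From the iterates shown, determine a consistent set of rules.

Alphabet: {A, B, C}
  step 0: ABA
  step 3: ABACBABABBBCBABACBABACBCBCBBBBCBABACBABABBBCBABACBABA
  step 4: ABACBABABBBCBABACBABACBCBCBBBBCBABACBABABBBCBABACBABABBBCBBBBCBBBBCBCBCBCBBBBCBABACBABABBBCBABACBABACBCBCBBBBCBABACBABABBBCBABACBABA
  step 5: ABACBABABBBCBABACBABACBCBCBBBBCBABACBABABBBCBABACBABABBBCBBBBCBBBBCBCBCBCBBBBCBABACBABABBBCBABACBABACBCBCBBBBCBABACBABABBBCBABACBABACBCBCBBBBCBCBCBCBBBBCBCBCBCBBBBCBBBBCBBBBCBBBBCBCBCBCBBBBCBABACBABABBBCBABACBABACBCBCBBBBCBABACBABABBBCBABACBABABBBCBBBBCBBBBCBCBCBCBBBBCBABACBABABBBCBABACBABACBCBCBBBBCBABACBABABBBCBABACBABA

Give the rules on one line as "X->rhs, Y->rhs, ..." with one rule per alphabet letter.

A->ABA, B->CB, C->BBB

  step 4 ⇒ step 5: ABACBABABBBCBABACBABACBCBCBBBBCBABACBABABBBCBABACBABABBBCBBBBCBBBBCBCBCBCBBBBCBABACBABABBBCBABACBABACBCBCBBBBCBABACBABABBBCBABACBABA ⇒ ABA·CB·ABA·BBB·CB·ABA·CB·ABA·CB·CB·CB·BBB·CB·ABA·CB·ABA·BBB·CB·ABA·CB·ABA·BBB·CB·BBB·CB·BBB·CB·CB·CB·CB·BBB·CB·ABA·CB·ABA·BBB·CB·ABA·CB·ABA·CB·CB·CB·BBB·CB·ABA·CB·ABA·BBB·CB·ABA·CB·ABA·CB·CB·CB·BBB·CB·CB·CB·CB·BBB·CB·CB·CB·CB·BBB·CB·BBB·CB·BBB·CB·BBB·CB·CB·CB·CB·BBB·CB·ABA·CB·ABA·BBB·CB·ABA·CB·ABA·CB·CB·CB·BBB·CB·ABA·CB·ABA·BBB·CB·ABA·CB·ABA·BBB·CB·BBB·CB·BBB·CB·CB·CB·CB·BBB·CB·ABA·CB·ABA·BBB·CB·ABA·CB·ABA·CB·CB·CB·BBB·CB·ABA·CB·ABA·BBB·CB·ABA·CB·ABA
    A ↦ ABA
    B ↦ CB
    C ↦ BBB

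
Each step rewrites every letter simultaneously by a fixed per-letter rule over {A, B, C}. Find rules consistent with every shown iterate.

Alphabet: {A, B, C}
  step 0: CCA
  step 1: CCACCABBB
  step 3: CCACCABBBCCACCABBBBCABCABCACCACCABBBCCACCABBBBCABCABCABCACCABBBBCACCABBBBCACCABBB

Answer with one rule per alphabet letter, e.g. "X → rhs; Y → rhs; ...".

  step 0 ⇒ step 1: CCA ⇒ CCA·CCA·BBB
    A ↦ BBB
    C ↦ CCA
    B ↦ BCA  (constrained at step 1)

A->BBB, B->BCA, C->CCA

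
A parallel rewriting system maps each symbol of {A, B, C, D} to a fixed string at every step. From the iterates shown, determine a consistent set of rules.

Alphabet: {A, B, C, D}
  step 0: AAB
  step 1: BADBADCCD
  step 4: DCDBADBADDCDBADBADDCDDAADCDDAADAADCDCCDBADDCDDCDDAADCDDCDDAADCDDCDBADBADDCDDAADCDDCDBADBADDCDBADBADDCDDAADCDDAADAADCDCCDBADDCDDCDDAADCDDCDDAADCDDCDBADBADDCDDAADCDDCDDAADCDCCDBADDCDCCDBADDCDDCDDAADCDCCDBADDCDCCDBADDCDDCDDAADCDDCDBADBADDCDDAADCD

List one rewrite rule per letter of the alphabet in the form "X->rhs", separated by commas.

  step 0 ⇒ step 1: AAB ⇒ BAD·BAD·CCD
    A ↦ BAD
    B ↦ CCD
    C ↦ DAA  (constrained at step 1)
    D ↦ DCD  (constrained at step 1)

A->BAD, B->CCD, C->DAA, D->DCD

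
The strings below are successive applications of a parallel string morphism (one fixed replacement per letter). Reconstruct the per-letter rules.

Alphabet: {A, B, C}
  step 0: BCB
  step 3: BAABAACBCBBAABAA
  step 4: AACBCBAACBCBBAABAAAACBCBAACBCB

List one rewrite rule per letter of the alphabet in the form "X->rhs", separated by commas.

A->CB, B->AA, C->B

  step 3 ⇒ step 4: BAABAACBCBBAABAA ⇒ AA·CB·CB·AA·CB·CB·B·AA·B·AA·AA·CB·CB·AA·CB·CB
    A ↦ CB
    B ↦ AA
    C ↦ B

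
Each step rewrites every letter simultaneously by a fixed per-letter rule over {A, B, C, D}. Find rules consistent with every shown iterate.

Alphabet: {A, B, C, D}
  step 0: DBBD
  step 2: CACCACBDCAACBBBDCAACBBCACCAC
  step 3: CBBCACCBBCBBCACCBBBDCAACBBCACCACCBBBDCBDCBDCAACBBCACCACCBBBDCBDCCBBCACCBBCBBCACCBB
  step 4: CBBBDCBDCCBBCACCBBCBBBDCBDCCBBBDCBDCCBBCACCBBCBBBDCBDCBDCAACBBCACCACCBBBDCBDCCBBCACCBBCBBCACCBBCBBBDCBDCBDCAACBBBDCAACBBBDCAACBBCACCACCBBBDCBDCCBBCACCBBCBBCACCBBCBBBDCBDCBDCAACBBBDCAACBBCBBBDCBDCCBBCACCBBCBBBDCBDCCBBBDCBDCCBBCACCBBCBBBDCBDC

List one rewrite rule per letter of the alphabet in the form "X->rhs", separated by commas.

A->CAC, B->BDC, C->CBB, D->AA

  step 3 ⇒ step 4: CBBCACCBBCBBCACCBBBDCAACBBCACCACCBBBDCBDCBDCAACBBCACCACCBBBDCBDCCBBCACCBBCBBCACCBB ⇒ CBB·BDC·BDC·CBB·CAC·CBB·CBB·BDC·BDC·CBB·BDC·BDC·CBB·CAC·CBB·CBB·BDC·BDC·BDC·AA·CBB·CAC·CAC·CBB·BDC·BDC·CBB·CAC·CBB·CBB·CAC·CBB·CBB·BDC·BDC·BDC·AA·CBB·BDC·AA·CBB·BDC·AA·CBB·CAC·CAC·CBB·BDC·BDC·CBB·CAC·CBB·CBB·CAC·CBB·CBB·BDC·BDC·BDC·AA·CBB·BDC·AA·CBB·CBB·BDC·BDC·CBB·CAC·CBB·CBB·BDC·BDC·CBB·BDC·BDC·CBB·CAC·CBB·CBB·BDC·BDC
    A ↦ CAC
    B ↦ BDC
    C ↦ CBB
    D ↦ AA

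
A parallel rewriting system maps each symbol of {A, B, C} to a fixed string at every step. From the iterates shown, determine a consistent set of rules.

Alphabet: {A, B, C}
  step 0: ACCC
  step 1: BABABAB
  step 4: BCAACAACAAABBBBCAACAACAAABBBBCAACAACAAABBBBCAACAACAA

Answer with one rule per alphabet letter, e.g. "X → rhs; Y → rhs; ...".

  step 0 ⇒ step 1: ACCC ⇒ B·AB·AB·AB
    A ↦ B
    C ↦ AB
    B ↦ CAA  (constrained at step 1)

A->B, B->CAA, C->AB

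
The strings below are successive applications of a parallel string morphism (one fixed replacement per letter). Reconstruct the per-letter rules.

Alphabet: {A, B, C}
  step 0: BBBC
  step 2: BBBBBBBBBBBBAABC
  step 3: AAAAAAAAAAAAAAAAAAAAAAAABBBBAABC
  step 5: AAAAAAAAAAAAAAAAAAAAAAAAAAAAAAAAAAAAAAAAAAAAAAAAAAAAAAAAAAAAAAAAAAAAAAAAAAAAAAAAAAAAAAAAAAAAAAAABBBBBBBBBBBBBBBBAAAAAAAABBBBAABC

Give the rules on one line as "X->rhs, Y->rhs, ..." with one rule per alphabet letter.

  step 2 ⇒ step 3: BBBBBBBBBBBBAABC ⇒ AA·AA·AA·AA·AA·AA·AA·AA·AA·AA·AA·AA·BB·BB·AA·BC
    A ↦ BB
    B ↦ AA
    C ↦ BC

A->BB, B->AA, C->BC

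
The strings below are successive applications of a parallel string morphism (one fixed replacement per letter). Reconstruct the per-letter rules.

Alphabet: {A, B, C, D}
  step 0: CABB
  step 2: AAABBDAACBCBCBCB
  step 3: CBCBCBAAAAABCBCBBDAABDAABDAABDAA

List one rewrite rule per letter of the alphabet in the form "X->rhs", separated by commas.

  step 2 ⇒ step 3: AAABBDAACBCBCBCB ⇒ CB·CB·CB·AA·AA·AB·CB·CB·BD·AA·BD·AA·BD·AA·BD·AA
    A ↦ CB
    B ↦ AA
    C ↦ BD
    D ↦ AB

A->CB, B->AA, C->BD, D->AB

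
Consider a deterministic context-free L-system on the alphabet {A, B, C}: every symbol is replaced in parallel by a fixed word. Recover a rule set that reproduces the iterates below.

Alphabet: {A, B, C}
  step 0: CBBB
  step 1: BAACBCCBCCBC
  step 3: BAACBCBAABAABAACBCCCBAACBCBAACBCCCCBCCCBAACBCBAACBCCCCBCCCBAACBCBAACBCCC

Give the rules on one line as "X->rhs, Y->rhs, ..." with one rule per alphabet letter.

  step 0 ⇒ step 1: CBBB ⇒ BAA·CBC·CBC·CBC
    B ↦ CBC
    C ↦ BAA
    A ↦ C  (constrained at step 1)

A->C, B->CBC, C->BAA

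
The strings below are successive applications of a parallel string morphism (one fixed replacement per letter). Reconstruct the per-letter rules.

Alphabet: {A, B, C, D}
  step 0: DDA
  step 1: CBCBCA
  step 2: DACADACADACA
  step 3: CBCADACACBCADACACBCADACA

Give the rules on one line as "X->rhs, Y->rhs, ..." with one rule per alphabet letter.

  step 2 ⇒ step 3: DACADACADACA ⇒ CB·CA·DA·CA·CB·CA·DA·CA·CB·CA·DA·CA
    A ↦ CA
    C ↦ DA
    D ↦ CB
  step 1 ⇒ step 2: CBCBCA ⇒ DA·CA·DA·CA·DA·CA
    B ↦ CA

A->CA, B->CA, C->DA, D->CB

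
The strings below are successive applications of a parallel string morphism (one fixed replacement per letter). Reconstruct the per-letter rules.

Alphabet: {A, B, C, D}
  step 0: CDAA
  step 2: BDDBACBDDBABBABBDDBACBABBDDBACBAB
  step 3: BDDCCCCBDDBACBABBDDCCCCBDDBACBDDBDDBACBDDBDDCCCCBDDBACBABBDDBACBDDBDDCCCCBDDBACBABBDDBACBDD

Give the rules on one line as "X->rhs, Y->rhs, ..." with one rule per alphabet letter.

A->BAC, B->BDD, C->BAB, D->CC

  step 2 ⇒ step 3: BDDBACBDDBABBABBDDBACBABBDDBACBAB ⇒ BDD·CC·CC·BDD·BAC·BAB·BDD·CC·CC·BDD·BAC·BDD·BDD·BAC·BDD·BDD·CC·CC·BDD·BAC·BAB·BDD·BAC·BDD·BDD·CC·CC·BDD·BAC·BAB·BDD·BAC·BDD
    A ↦ BAC
    B ↦ BDD
    C ↦ BAB
    D ↦ CC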